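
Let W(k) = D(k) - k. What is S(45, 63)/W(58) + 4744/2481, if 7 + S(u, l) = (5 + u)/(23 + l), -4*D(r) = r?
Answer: 30948352/15469035 ≈ 2.0007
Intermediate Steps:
D(r) = -r/4
S(u, l) = -7 + (5 + u)/(23 + l)
W(k) = -5*k/4 (W(k) = -k/4 - k = -5*k/4)
S(45, 63)/W(58) + 4744/2481 = ((-156 + 45 - 7*63)/(23 + 63))/((-5/4*58)) + 4744/2481 = ((-156 + 45 - 441)/86)/(-145/2) + 4744*(1/2481) = ((1/86)*(-552))*(-2/145) + 4744/2481 = -276/43*(-2/145) + 4744/2481 = 552/6235 + 4744/2481 = 30948352/15469035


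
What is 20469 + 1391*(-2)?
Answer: 17687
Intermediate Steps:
20469 + 1391*(-2) = 20469 - 2782 = 17687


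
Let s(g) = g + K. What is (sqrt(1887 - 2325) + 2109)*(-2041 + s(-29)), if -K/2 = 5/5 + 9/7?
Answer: -30626898/7 - 14522*I*sqrt(438)/7 ≈ -4.3753e+6 - 43418.0*I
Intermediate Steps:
K = -32/7 (K = -2*(5/5 + 9/7) = -2*(5*(1/5) + 9*(1/7)) = -2*(1 + 9/7) = -2*16/7 = -32/7 ≈ -4.5714)
s(g) = -32/7 + g (s(g) = g - 32/7 = -32/7 + g)
(sqrt(1887 - 2325) + 2109)*(-2041 + s(-29)) = (sqrt(1887 - 2325) + 2109)*(-2041 + (-32/7 - 29)) = (sqrt(-438) + 2109)*(-2041 - 235/7) = (I*sqrt(438) + 2109)*(-14522/7) = (2109 + I*sqrt(438))*(-14522/7) = -30626898/7 - 14522*I*sqrt(438)/7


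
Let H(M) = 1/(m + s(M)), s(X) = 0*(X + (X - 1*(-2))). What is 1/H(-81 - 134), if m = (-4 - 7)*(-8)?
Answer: 88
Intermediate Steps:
s(X) = 0 (s(X) = 0*(X + (X + 2)) = 0*(X + (2 + X)) = 0*(2 + 2*X) = 0)
m = 88 (m = -11*(-8) = 88)
H(M) = 1/88 (H(M) = 1/(88 + 0) = 1/88)
1/H(-81 - 134) = 1/(1/88) = 88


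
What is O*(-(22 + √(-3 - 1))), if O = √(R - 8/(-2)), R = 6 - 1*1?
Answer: -66 - 6*I ≈ -66.0 - 6.0*I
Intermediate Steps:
R = 5 (R = 6 - 1 = 5)
O = 3 (O = √(5 - 8/(-2)) = √(5 - 8*(-½)) = √(5 + 4) = √9 = 3)
O*(-(22 + √(-3 - 1))) = 3*(-(22 + √(-3 - 1))) = 3*(-(22 + √(-4))) = 3*(-(22 + 2*I)) = 3*(-22 - 2*I) = -66 - 6*I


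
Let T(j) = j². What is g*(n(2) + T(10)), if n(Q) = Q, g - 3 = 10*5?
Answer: 5406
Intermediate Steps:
g = 53 (g = 3 + 10*5 = 3 + 50 = 53)
g*(n(2) + T(10)) = 53*(2 + 10²) = 53*(2 + 100) = 53*102 = 5406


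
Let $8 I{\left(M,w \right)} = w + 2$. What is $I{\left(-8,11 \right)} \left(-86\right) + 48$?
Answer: $- \frac{367}{4} \approx -91.75$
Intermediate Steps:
$I{\left(M,w \right)} = \frac{1}{4} + \frac{w}{8}$ ($I{\left(M,w \right)} = \frac{w + 2}{8} = \frac{2 + w}{8} = \frac{1}{4} + \frac{w}{8}$)
$I{\left(-8,11 \right)} \left(-86\right) + 48 = \left(\frac{1}{4} + \frac{1}{8} \cdot 11\right) \left(-86\right) + 48 = \left(\frac{1}{4} + \frac{11}{8}\right) \left(-86\right) + 48 = \frac{13}{8} \left(-86\right) + 48 = - \frac{559}{4} + 48 = - \frac{367}{4}$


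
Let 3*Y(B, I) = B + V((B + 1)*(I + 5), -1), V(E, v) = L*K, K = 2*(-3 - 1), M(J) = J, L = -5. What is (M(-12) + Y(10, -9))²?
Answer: 196/9 ≈ 21.778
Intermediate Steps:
K = -8 (K = 2*(-4) = -8)
V(E, v) = 40 (V(E, v) = -5*(-8) = 40)
Y(B, I) = 40/3 + B/3 (Y(B, I) = (B + 40)/3 = (40 + B)/3 = 40/3 + B/3)
(M(-12) + Y(10, -9))² = (-12 + (40/3 + (⅓)*10))² = (-12 + (40/3 + 10/3))² = (-12 + 50/3)² = (14/3)² = 196/9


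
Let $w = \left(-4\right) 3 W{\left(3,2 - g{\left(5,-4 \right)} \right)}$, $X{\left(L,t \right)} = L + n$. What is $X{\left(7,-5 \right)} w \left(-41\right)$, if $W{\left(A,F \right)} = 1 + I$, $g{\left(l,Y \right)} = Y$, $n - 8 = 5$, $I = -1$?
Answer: $0$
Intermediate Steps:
$n = 13$ ($n = 8 + 5 = 13$)
$W{\left(A,F \right)} = 0$ ($W{\left(A,F \right)} = 1 - 1 = 0$)
$X{\left(L,t \right)} = 13 + L$ ($X{\left(L,t \right)} = L + 13 = 13 + L$)
$w = 0$ ($w = \left(-4\right) 3 \cdot 0 = \left(-12\right) 0 = 0$)
$X{\left(7,-5 \right)} w \left(-41\right) = \left(13 + 7\right) 0 \left(-41\right) = 20 \cdot 0 \left(-41\right) = 0 \left(-41\right) = 0$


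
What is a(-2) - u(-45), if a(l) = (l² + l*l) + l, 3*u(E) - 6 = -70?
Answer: 82/3 ≈ 27.333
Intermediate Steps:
u(E) = -64/3 (u(E) = 2 + (⅓)*(-70) = 2 - 70/3 = -64/3)
a(l) = l + 2*l² (a(l) = (l² + l²) + l = 2*l² + l = l + 2*l²)
a(-2) - u(-45) = -2*(1 + 2*(-2)) - 1*(-64/3) = -2*(1 - 4) + 64/3 = -2*(-3) + 64/3 = 6 + 64/3 = 82/3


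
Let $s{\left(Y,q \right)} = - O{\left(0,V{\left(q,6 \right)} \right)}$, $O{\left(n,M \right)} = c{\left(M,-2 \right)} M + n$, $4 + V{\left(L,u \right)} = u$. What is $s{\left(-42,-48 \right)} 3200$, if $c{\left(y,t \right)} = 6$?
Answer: $-38400$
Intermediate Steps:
$V{\left(L,u \right)} = -4 + u$
$O{\left(n,M \right)} = n + 6 M$ ($O{\left(n,M \right)} = 6 M + n = n + 6 M$)
$s{\left(Y,q \right)} = -12$ ($s{\left(Y,q \right)} = - (0 + 6 \left(-4 + 6\right)) = - (0 + 6 \cdot 2) = - (0 + 12) = \left(-1\right) 12 = -12$)
$s{\left(-42,-48 \right)} 3200 = \left(-12\right) 3200 = -38400$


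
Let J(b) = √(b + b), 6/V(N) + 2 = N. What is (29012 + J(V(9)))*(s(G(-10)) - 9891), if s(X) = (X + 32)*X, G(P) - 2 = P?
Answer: -292527996 - 20166*√21/7 ≈ -2.9254e+8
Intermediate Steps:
G(P) = 2 + P
s(X) = X*(32 + X) (s(X) = (32 + X)*X = X*(32 + X))
V(N) = 6/(-2 + N)
J(b) = √2*√b (J(b) = √(2*b) = √2*√b)
(29012 + J(V(9)))*(s(G(-10)) - 9891) = (29012 + √2*√(6/(-2 + 9)))*((2 - 10)*(32 + (2 - 10)) - 9891) = (29012 + √2*√(6/7))*(-8*(32 - 8) - 9891) = (29012 + √2*√(6*(⅐)))*(-8*24 - 9891) = (29012 + √2*√(6/7))*(-192 - 9891) = (29012 + √2*(√42/7))*(-10083) = (29012 + 2*√21/7)*(-10083) = -292527996 - 20166*√21/7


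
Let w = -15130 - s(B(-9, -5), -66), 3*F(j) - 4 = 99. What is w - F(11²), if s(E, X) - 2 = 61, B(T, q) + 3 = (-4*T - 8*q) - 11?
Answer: -45682/3 ≈ -15227.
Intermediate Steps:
B(T, q) = -14 - 8*q - 4*T (B(T, q) = -3 + ((-4*T - 8*q) - 11) = -3 + ((-8*q - 4*T) - 11) = -3 + (-11 - 8*q - 4*T) = -14 - 8*q - 4*T)
s(E, X) = 63 (s(E, X) = 2 + 61 = 63)
F(j) = 103/3 (F(j) = 4/3 + (⅓)*99 = 4/3 + 33 = 103/3)
w = -15193 (w = -15130 - 1*63 = -15130 - 63 = -15193)
w - F(11²) = -15193 - 1*103/3 = -15193 - 103/3 = -45682/3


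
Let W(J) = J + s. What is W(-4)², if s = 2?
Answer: 4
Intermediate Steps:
W(J) = 2 + J (W(J) = J + 2 = 2 + J)
W(-4)² = (2 - 4)² = (-2)² = 4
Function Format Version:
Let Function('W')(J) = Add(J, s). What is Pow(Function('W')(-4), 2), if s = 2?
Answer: 4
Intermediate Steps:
Function('W')(J) = Add(2, J) (Function('W')(J) = Add(J, 2) = Add(2, J))
Pow(Function('W')(-4), 2) = Pow(Add(2, -4), 2) = Pow(-2, 2) = 4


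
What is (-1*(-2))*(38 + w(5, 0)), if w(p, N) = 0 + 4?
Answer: 84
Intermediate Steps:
w(p, N) = 4
(-1*(-2))*(38 + w(5, 0)) = (-1*(-2))*(38 + 4) = 2*42 = 84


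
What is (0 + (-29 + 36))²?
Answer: 49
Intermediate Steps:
(0 + (-29 + 36))² = (0 + 7)² = 7² = 49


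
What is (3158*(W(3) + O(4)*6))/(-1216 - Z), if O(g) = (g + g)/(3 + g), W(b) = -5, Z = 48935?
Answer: -41054/351057 ≈ -0.11694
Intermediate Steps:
O(g) = 2*g/(3 + g) (O(g) = (2*g)/(3 + g) = 2*g/(3 + g))
(3158*(W(3) + O(4)*6))/(-1216 - Z) = (3158*(-5 + (2*4/(3 + 4))*6))/(-1216 - 1*48935) = (3158*(-5 + (2*4/7)*6))/(-1216 - 48935) = (3158*(-5 + (2*4*(1/7))*6))/(-50151) = (3158*(-5 + (8/7)*6))*(-1/50151) = (3158*(-5 + 48/7))*(-1/50151) = (3158*(13/7))*(-1/50151) = (41054/7)*(-1/50151) = -41054/351057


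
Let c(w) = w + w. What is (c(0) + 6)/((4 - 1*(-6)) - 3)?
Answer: 6/7 ≈ 0.85714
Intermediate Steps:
c(w) = 2*w
(c(0) + 6)/((4 - 1*(-6)) - 3) = (2*0 + 6)/((4 - 1*(-6)) - 3) = (0 + 6)/((4 + 6) - 3) = 6/(10 - 3) = 6/7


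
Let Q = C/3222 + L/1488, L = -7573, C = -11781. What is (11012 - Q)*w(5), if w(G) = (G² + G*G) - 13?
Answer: 108609714419/266352 ≈ 4.0777e+5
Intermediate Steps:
Q = -2329463/266352 (Q = -11781/3222 - 7573/1488 = -11781*1/3222 - 7573*1/1488 = -1309/358 - 7573/1488 = -2329463/266352 ≈ -8.7458)
w(G) = -13 + 2*G² (w(G) = (G² + G²) - 13 = 2*G² - 13 = -13 + 2*G²)
(11012 - Q)*w(5) = (11012 - 1*(-2329463/266352))*(-13 + 2*5²) = (11012 + 2329463/266352)*(-13 + 2*25) = 2935397687*(-13 + 50)/266352 = (2935397687/266352)*37 = 108609714419/266352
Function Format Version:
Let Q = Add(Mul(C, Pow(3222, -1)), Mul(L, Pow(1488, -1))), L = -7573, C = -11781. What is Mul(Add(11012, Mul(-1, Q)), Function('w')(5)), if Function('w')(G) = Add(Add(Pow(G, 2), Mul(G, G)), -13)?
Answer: Rational(108609714419, 266352) ≈ 4.0777e+5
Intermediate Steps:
Q = Rational(-2329463, 266352) (Q = Add(Mul(-11781, Pow(3222, -1)), Mul(-7573, Pow(1488, -1))) = Add(Mul(-11781, Rational(1, 3222)), Mul(-7573, Rational(1, 1488))) = Add(Rational(-1309, 358), Rational(-7573, 1488)) = Rational(-2329463, 266352) ≈ -8.7458)
Function('w')(G) = Add(-13, Mul(2, Pow(G, 2))) (Function('w')(G) = Add(Add(Pow(G, 2), Pow(G, 2)), -13) = Add(Mul(2, Pow(G, 2)), -13) = Add(-13, Mul(2, Pow(G, 2))))
Mul(Add(11012, Mul(-1, Q)), Function('w')(5)) = Mul(Add(11012, Mul(-1, Rational(-2329463, 266352))), Add(-13, Mul(2, Pow(5, 2)))) = Mul(Add(11012, Rational(2329463, 266352)), Add(-13, Mul(2, 25))) = Mul(Rational(2935397687, 266352), Add(-13, 50)) = Mul(Rational(2935397687, 266352), 37) = Rational(108609714419, 266352)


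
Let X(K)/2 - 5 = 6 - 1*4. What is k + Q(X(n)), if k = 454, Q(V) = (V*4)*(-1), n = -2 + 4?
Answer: 398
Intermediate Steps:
n = 2
X(K) = 14 (X(K) = 10 + 2*(6 - 1*4) = 10 + 2*(6 - 4) = 10 + 2*2 = 10 + 4 = 14)
Q(V) = -4*V (Q(V) = (4*V)*(-1) = -4*V)
k + Q(X(n)) = 454 - 4*14 = 454 - 56 = 398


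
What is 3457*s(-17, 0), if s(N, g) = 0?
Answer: 0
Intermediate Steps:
3457*s(-17, 0) = 3457*0 = 0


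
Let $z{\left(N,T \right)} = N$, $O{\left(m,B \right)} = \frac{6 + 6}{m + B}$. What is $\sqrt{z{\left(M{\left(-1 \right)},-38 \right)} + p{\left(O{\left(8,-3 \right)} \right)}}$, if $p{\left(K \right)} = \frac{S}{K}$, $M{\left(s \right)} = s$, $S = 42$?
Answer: $\frac{\sqrt{66}}{2} \approx 4.062$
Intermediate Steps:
$O{\left(m,B \right)} = \frac{12}{B + m}$
$p{\left(K \right)} = \frac{42}{K}$
$\sqrt{z{\left(M{\left(-1 \right)},-38 \right)} + p{\left(O{\left(8,-3 \right)} \right)}} = \sqrt{-1 + \frac{42}{12 \frac{1}{-3 + 8}}} = \sqrt{-1 + \frac{42}{12 \cdot \frac{1}{5}}} = \sqrt{-1 + \frac{42}{\frac{12}{5}}} = \sqrt{-1 + 42 \cdot \frac{5}{12}} = \sqrt{-1 + \frac{35}{2}} = \sqrt{\frac{33}{2}} = \frac{\sqrt{66}}{2}$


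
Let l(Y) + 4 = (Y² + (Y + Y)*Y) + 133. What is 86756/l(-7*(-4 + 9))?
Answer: 21689/951 ≈ 22.807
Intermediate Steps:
l(Y) = 129 + 3*Y² (l(Y) = -4 + ((Y² + (Y + Y)*Y) + 133) = -4 + ((Y² + (2*Y)*Y) + 133) = -4 + ((Y² + 2*Y²) + 133) = -4 + (3*Y² + 133) = -4 + (133 + 3*Y²) = 129 + 3*Y²)
86756/l(-7*(-4 + 9)) = 86756/(129 + 3*(-7*(-4 + 9))²) = 86756/(129 + 3*(-7*5)²) = 86756/(129 + 3*(-35)²) = 86756/(129 + 3*1225) = 86756/(129 + 3675) = 86756/3804 = 86756*(1/3804) = 21689/951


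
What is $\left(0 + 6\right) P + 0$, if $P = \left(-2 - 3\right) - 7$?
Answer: $-72$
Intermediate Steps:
$P = -12$ ($P = -5 - 7 = -12$)
$\left(0 + 6\right) P + 0 = \left(0 + 6\right) \left(-12\right) + 0 = 6 \left(-12\right) + 0 = -72 + 0 = -72$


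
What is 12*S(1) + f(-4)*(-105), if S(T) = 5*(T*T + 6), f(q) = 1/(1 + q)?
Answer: 455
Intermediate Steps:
S(T) = 30 + 5*T² (S(T) = 5*(T² + 6) = 5*(6 + T²) = 30 + 5*T²)
12*S(1) + f(-4)*(-105) = 12*(30 + 5*1²) - 105/(1 - 4) = 12*(30 + 5*1) - 105/(-3) = 12*(30 + 5) - ⅓*(-105) = 12*35 + 35 = 420 + 35 = 455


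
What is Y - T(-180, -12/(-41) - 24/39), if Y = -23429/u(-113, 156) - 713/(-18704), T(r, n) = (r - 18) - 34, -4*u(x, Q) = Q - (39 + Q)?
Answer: -1583602465/729456 ≈ -2170.9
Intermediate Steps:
u(x, Q) = 39/4 (u(x, Q) = -(Q - (39 + Q))/4 = -(Q + (-39 - Q))/4 = -¼*(-39) = 39/4)
T(r, n) = -52 + r (T(r, n) = (-18 + r) - 34 = -52 + r)
Y = -1752836257/729456 (Y = -23429/39/4 - 713/(-18704) = -23429*4/39 - 713*(-1/18704) = -93716/39 + 713/18704 = -1752836257/729456 ≈ -2402.9)
Y - T(-180, -12/(-41) - 24/39) = -1752836257/729456 - (-52 - 180) = -1752836257/729456 - 1*(-232) = -1752836257/729456 + 232 = -1583602465/729456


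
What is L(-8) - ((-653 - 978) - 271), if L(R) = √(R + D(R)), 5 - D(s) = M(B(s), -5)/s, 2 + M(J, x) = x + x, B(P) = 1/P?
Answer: 1902 + 3*I*√2/2 ≈ 1902.0 + 2.1213*I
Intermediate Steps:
M(J, x) = -2 + 2*x (M(J, x) = -2 + (x + x) = -2 + 2*x)
D(s) = 5 + 12/s (D(s) = 5 - (-2 + 2*(-5))/s = 5 - (-2 - 10)/s = 5 - (-12)/s = 5 + 12/s)
L(R) = √(5 + R + 12/R) (L(R) = √(R + (5 + 12/R)) = √(5 + R + 12/R))
L(-8) - ((-653 - 978) - 271) = √(5 - 8 + 12/(-8)) - ((-653 - 978) - 271) = √(5 - 8 + 12*(-⅛)) - (-1631 - 271) = √(5 - 8 - 3/2) - 1*(-1902) = √(-9/2) + 1902 = 3*I*√2/2 + 1902 = 1902 + 3*I*√2/2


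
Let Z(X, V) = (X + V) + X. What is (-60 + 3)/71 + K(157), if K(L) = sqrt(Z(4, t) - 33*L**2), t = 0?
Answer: -57/71 + I*sqrt(813409) ≈ -0.80282 + 901.89*I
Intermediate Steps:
Z(X, V) = V + 2*X (Z(X, V) = (V + X) + X = V + 2*X)
K(L) = sqrt(8 - 33*L**2) (K(L) = sqrt((0 + 2*4) - 33*L**2) = sqrt((0 + 8) - 33*L**2) = sqrt(8 - 33*L**2))
(-60 + 3)/71 + K(157) = (-60 + 3)/71 + sqrt(8 - 33*157**2) = (1/71)*(-57) + sqrt(8 - 33*24649) = -57/71 + sqrt(8 - 813417) = -57/71 + sqrt(-813409) = -57/71 + I*sqrt(813409)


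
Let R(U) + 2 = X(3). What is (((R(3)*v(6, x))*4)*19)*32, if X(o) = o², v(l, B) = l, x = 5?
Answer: 102144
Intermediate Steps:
R(U) = 7 (R(U) = -2 + 3² = -2 + 9 = 7)
(((R(3)*v(6, x))*4)*19)*32 = (((7*6)*4)*19)*32 = ((42*4)*19)*32 = (168*19)*32 = 3192*32 = 102144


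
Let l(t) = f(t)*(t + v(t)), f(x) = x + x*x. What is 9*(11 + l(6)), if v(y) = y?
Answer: 4635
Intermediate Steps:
f(x) = x + x²
l(t) = 2*t²*(1 + t) (l(t) = (t*(1 + t))*(t + t) = (t*(1 + t))*(2*t) = 2*t²*(1 + t))
9*(11 + l(6)) = 9*(11 + 2*6²*(1 + 6)) = 9*(11 + 2*36*7) = 9*(11 + 504) = 9*515 = 4635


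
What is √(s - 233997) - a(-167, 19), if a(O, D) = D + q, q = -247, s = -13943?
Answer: 228 + 14*I*√1265 ≈ 228.0 + 497.94*I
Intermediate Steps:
a(O, D) = -247 + D (a(O, D) = D - 247 = -247 + D)
√(s - 233997) - a(-167, 19) = √(-13943 - 233997) - (-247 + 19) = √(-247940) - 1*(-228) = 14*I*√1265 + 228 = 228 + 14*I*√1265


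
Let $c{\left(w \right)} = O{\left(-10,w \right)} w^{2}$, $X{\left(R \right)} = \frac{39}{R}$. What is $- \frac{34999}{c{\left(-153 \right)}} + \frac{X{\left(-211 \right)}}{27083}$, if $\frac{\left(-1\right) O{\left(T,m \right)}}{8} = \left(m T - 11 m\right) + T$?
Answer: $\frac{176608784063}{3427748996150808} \approx 5.1523 \cdot 10^{-5}$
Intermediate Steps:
$O{\left(T,m \right)} = - 8 T + 88 m - 8 T m$ ($O{\left(T,m \right)} = - 8 \left(\left(m T - 11 m\right) + T\right) = - 8 \left(\left(T m - 11 m\right) + T\right) = - 8 \left(\left(- 11 m + T m\right) + T\right) = - 8 \left(T - 11 m + T m\right) = - 8 T + 88 m - 8 T m$)
$c{\left(w \right)} = w^{2} \left(80 + 168 w\right)$ ($c{\left(w \right)} = \left(\left(-8\right) \left(-10\right) + 88 w - - 80 w\right) w^{2} = \left(80 + 88 w + 80 w\right) w^{2} = \left(80 + 168 w\right) w^{2} = w^{2} \left(80 + 168 w\right)$)
$- \frac{34999}{c{\left(-153 \right)}} + \frac{X{\left(-211 \right)}}{27083} = - \frac{34999}{\left(-153\right)^{2} \left(80 + 168 \left(-153\right)\right)} + \frac{39 \frac{1}{-211}}{27083} = - \frac{34999}{23409 \left(80 - 25704\right)} + 39 \left(- \frac{1}{211}\right) \frac{1}{27083} = - \frac{34999}{23409 \left(-25624\right)} - \frac{39}{5714513} = - \frac{34999}{-599832216} - \frac{39}{5714513} = \left(-34999\right) \left(- \frac{1}{599832216}\right) - \frac{39}{5714513} = \frac{34999}{599832216} - \frac{39}{5714513} = \frac{176608784063}{3427748996150808}$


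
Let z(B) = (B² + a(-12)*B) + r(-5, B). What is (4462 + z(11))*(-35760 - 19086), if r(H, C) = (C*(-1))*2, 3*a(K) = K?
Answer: -247739382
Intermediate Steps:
a(K) = K/3
r(H, C) = -2*C (r(H, C) = -C*2 = -2*C)
z(B) = B² - 6*B (z(B) = (B² + ((⅓)*(-12))*B) - 2*B = (B² - 4*B) - 2*B = B² - 6*B)
(4462 + z(11))*(-35760 - 19086) = (4462 + 11*(-6 + 11))*(-35760 - 19086) = (4462 + 11*5)*(-54846) = (4462 + 55)*(-54846) = 4517*(-54846) = -247739382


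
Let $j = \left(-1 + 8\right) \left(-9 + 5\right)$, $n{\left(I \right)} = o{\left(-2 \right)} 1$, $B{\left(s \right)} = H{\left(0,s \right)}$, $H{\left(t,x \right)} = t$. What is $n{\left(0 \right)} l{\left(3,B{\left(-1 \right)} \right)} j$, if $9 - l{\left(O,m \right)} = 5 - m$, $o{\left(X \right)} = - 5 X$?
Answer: $-1120$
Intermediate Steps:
$B{\left(s \right)} = 0$
$l{\left(O,m \right)} = 4 + m$ ($l{\left(O,m \right)} = 9 - \left(5 - m\right) = 9 + \left(-5 + m\right) = 4 + m$)
$n{\left(I \right)} = 10$ ($n{\left(I \right)} = \left(-5\right) \left(-2\right) 1 = 10 \cdot 1 = 10$)
$j = -28$ ($j = 7 \left(-4\right) = -28$)
$n{\left(0 \right)} l{\left(3,B{\left(-1 \right)} \right)} j = 10 \left(4 + 0\right) \left(-28\right) = 10 \cdot 4 \left(-28\right) = 40 \left(-28\right) = -1120$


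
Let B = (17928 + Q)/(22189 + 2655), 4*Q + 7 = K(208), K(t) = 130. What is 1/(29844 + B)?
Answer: 99376/2965849179 ≈ 3.3507e-5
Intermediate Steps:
Q = 123/4 (Q = -7/4 + (¼)*130 = -7/4 + 65/2 = 123/4 ≈ 30.750)
B = 71835/99376 (B = (17928 + 123/4)/(22189 + 2655) = (71835/4)/24844 = (71835/4)*(1/24844) = 71835/99376 ≈ 0.72286)
1/(29844 + B) = 1/(29844 + 71835/99376) = 1/(2965849179/99376) = 99376/2965849179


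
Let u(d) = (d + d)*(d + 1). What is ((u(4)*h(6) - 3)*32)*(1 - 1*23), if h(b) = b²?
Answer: -1011648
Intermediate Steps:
u(d) = 2*d*(1 + d) (u(d) = (2*d)*(1 + d) = 2*d*(1 + d))
((u(4)*h(6) - 3)*32)*(1 - 1*23) = (((2*4*(1 + 4))*6² - 3)*32)*(1 - 1*23) = (((2*4*5)*36 - 3)*32)*(1 - 23) = ((40*36 - 3)*32)*(-22) = ((1440 - 3)*32)*(-22) = (1437*32)*(-22) = 45984*(-22) = -1011648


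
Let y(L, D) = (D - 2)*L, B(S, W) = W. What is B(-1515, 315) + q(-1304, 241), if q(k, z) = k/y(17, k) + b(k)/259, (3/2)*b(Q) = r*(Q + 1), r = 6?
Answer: 847985541/2875159 ≈ 294.94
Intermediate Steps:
b(Q) = 4 + 4*Q (b(Q) = 2*(6*(Q + 1))/3 = 2*(6*(1 + Q))/3 = 2*(6 + 6*Q)/3 = 4 + 4*Q)
y(L, D) = L*(-2 + D) (y(L, D) = (-2 + D)*L = L*(-2 + D))
q(k, z) = 4/259 + 4*k/259 + k/(-34 + 17*k) (q(k, z) = k/((17*(-2 + k))) + (4 + 4*k)/259 = k/(-34 + 17*k) + (4 + 4*k)*(1/259) = k/(-34 + 17*k) + (4/259 + 4*k/259) = 4/259 + 4*k/259 + k/(-34 + 17*k))
B(-1515, 315) + q(-1304, 241) = 315 + (-136 + 68*(-1304)**2 + 191*(-1304))/(4403*(-2 - 1304)) = 315 + (1/4403)*(-136 + 68*1700416 - 249064)/(-1306) = 315 + (1/4403)*(-1/1306)*(-136 + 115628288 - 249064) = 315 + (1/4403)*(-1/1306)*115379088 = 315 - 57689544/2875159 = 847985541/2875159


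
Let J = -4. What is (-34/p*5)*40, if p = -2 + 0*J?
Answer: 3400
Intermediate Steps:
p = -2 (p = -2 + 0*(-4) = -2 + 0 = -2)
(-34/p*5)*40 = (-34/(-2)*5)*40 = (-34*(-½)*5)*40 = (17*5)*40 = 85*40 = 3400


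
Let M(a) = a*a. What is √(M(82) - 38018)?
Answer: I*√31294 ≈ 176.9*I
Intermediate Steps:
M(a) = a²
√(M(82) - 38018) = √(82² - 38018) = √(6724 - 38018) = √(-31294) = I*√31294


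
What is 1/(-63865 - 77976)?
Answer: -1/141841 ≈ -7.0501e-6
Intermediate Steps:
1/(-63865 - 77976) = 1/(-141841) = -1/141841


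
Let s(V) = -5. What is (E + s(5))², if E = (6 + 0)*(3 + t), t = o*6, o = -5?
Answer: 27889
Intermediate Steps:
t = -30 (t = -5*6 = -30)
E = -162 (E = (6 + 0)*(3 - 30) = 6*(-27) = -162)
(E + s(5))² = (-162 - 5)² = (-167)² = 27889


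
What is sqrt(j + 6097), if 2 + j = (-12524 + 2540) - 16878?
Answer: I*sqrt(20767) ≈ 144.11*I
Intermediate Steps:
j = -26864 (j = -2 + ((-12524 + 2540) - 16878) = -2 + (-9984 - 16878) = -2 - 26862 = -26864)
sqrt(j + 6097) = sqrt(-26864 + 6097) = sqrt(-20767) = I*sqrt(20767)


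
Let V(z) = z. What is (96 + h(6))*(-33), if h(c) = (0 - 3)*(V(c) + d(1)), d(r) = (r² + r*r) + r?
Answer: -2277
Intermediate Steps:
d(r) = r + 2*r² (d(r) = (r² + r²) + r = 2*r² + r = r + 2*r²)
h(c) = -9 - 3*c (h(c) = (0 - 3)*(c + 1*(1 + 2*1)) = -3*(c + 1*(1 + 2)) = -3*(c + 1*3) = -3*(c + 3) = -3*(3 + c) = -9 - 3*c)
(96 + h(6))*(-33) = (96 + (-9 - 3*6))*(-33) = (96 + (-9 - 18))*(-33) = (96 - 27)*(-33) = 69*(-33) = -2277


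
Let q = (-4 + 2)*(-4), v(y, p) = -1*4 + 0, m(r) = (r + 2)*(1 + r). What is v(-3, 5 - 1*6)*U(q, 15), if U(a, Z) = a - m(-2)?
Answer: -32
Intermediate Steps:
m(r) = (1 + r)*(2 + r) (m(r) = (2 + r)*(1 + r) = (1 + r)*(2 + r))
v(y, p) = -4 (v(y, p) = -4 + 0 = -4)
q = 8 (q = -2*(-4) = 8)
U(a, Z) = a (U(a, Z) = a - (2 + (-2)**2 + 3*(-2)) = a - (2 + 4 - 6) = a - 1*0 = a + 0 = a)
v(-3, 5 - 1*6)*U(q, 15) = -4*8 = -32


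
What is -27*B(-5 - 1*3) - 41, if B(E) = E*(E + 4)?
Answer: -905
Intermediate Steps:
B(E) = E*(4 + E)
-27*B(-5 - 1*3) - 41 = -27*(-5 - 1*3)*(4 + (-5 - 1*3)) - 41 = -27*(-5 - 3)*(4 + (-5 - 3)) - 41 = -(-216)*(4 - 8) - 41 = -(-216)*(-4) - 41 = -27*32 - 41 = -864 - 41 = -905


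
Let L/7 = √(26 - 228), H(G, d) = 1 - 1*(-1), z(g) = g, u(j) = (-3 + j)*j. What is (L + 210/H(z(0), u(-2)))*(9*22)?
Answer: 20790 + 1386*I*√202 ≈ 20790.0 + 19699.0*I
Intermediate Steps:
u(j) = j*(-3 + j)
H(G, d) = 2 (H(G, d) = 1 + 1 = 2)
L = 7*I*√202 (L = 7*√(26 - 228) = 7*√(-202) = 7*(I*√202) = 7*I*√202 ≈ 99.489*I)
(L + 210/H(z(0), u(-2)))*(9*22) = (7*I*√202 + 210/2)*(9*22) = (7*I*√202 + 210*(½))*198 = (7*I*√202 + 105)*198 = (105 + 7*I*√202)*198 = 20790 + 1386*I*√202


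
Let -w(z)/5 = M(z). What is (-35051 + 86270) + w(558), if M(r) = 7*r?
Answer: 31689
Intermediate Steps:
w(z) = -35*z
(-35051 + 86270) + w(558) = (-35051 + 86270) - 35*558 = 51219 - 19530 = 31689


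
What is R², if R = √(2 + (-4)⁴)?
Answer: 258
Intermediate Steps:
R = √258 (R = √(2 + 256) = √258 ≈ 16.062)
R² = (√258)² = 258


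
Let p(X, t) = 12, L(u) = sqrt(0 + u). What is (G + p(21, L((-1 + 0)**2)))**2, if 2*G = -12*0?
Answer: 144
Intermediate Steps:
L(u) = sqrt(u)
G = 0 (G = (-12*0)/2 = (1/2)*0 = 0)
(G + p(21, L((-1 + 0)**2)))**2 = (0 + 12)**2 = 12**2 = 144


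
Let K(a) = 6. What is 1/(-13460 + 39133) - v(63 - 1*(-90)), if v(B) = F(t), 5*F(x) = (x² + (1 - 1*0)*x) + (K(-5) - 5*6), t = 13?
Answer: -4056329/128365 ≈ -31.600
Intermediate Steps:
F(x) = -24/5 + x/5 + x²/5 (F(x) = ((x² + (1 - 1*0)*x) + (6 - 5*6))/5 = ((x² + (1 + 0)*x) + (6 - 30))/5 = ((x² + 1*x) - 24)/5 = ((x² + x) - 24)/5 = ((x + x²) - 24)/5 = (-24 + x + x²)/5 = -24/5 + x/5 + x²/5)
v(B) = 158/5 (v(B) = -24/5 + (⅕)*13 + (⅕)*13² = -24/5 + 13/5 + (⅕)*169 = -24/5 + 13/5 + 169/5 = 158/5)
1/(-13460 + 39133) - v(63 - 1*(-90)) = 1/(-13460 + 39133) - 1*158/5 = 1/25673 - 158/5 = -4056329/128365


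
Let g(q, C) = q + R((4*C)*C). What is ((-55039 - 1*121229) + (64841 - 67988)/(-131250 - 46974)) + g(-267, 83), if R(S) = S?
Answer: -8850543383/59408 ≈ -1.4898e+5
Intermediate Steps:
g(q, C) = q + 4*C² (g(q, C) = q + (4*C)*C = q + 4*C²)
((-55039 - 1*121229) + (64841 - 67988)/(-131250 - 46974)) + g(-267, 83) = ((-55039 - 1*121229) + (64841 - 67988)/(-131250 - 46974)) + (-267 + 4*83²) = ((-55039 - 121229) - 3147/(-178224)) + (-267 + 4*6889) = (-176268 - 3147*(-1/178224)) + (-267 + 27556) = (-176268 + 1049/59408) + 27289 = -10471728295/59408 + 27289 = -8850543383/59408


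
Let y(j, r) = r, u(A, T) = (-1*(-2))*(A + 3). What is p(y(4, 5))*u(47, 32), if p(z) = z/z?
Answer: 100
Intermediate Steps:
u(A, T) = 6 + 2*A (u(A, T) = 2*(3 + A) = 6 + 2*A)
p(z) = 1
p(y(4, 5))*u(47, 32) = 1*(6 + 2*47) = 1*(6 + 94) = 1*100 = 100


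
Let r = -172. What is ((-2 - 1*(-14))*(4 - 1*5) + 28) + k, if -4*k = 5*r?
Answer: 231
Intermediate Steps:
k = 215 (k = -5*(-172)/4 = -¼*(-860) = 215)
((-2 - 1*(-14))*(4 - 1*5) + 28) + k = ((-2 - 1*(-14))*(4 - 1*5) + 28) + 215 = ((-2 + 14)*(4 - 5) + 28) + 215 = (12*(-1) + 28) + 215 = (-12 + 28) + 215 = 16 + 215 = 231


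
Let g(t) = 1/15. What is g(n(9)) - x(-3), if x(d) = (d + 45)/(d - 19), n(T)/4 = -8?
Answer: 326/165 ≈ 1.9758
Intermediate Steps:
n(T) = -32 (n(T) = 4*(-8) = -32)
g(t) = 1/15
x(d) = (45 + d)/(-19 + d)
g(n(9)) - x(-3) = 1/15 - (45 - 3)/(-19 - 3) = 1/15 - 42/(-22) = 1/15 - (-1)*42/22 = 1/15 - 1*(-21/11) = 1/15 + 21/11 = 326/165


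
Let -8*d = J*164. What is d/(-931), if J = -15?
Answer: -615/1862 ≈ -0.33029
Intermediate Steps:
d = 615/2 (d = -(-15)*164/8 = -⅛*(-2460) = 615/2 ≈ 307.50)
d/(-931) = (615/2)/(-931) = (615/2)*(-1/931) = -615/1862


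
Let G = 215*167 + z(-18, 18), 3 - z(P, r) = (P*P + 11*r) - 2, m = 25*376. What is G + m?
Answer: 44788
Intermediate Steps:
m = 9400
z(P, r) = 5 - P² - 11*r (z(P, r) = 3 - ((P*P + 11*r) - 2) = 3 - ((P² + 11*r) - 2) = 3 - (-2 + P² + 11*r) = 3 + (2 - P² - 11*r) = 5 - P² - 11*r)
G = 35388 (G = 215*167 + (5 - 1*(-18)² - 11*18) = 35905 + (5 - 1*324 - 198) = 35905 + (5 - 324 - 198) = 35905 - 517 = 35388)
G + m = 35388 + 9400 = 44788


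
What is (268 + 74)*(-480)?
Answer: -164160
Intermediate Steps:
(268 + 74)*(-480) = 342*(-480) = -164160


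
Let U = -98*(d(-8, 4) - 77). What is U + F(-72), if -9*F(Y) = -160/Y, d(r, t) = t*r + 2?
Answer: 849346/81 ≈ 10486.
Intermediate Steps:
d(r, t) = 2 + r*t (d(r, t) = r*t + 2 = 2 + r*t)
F(Y) = 160/(9*Y) (F(Y) = -(-160)/(9*Y) = 160/(9*Y))
U = 10486 (U = -98*((2 - 8*4) - 77) = -98*((2 - 32) - 77) = -98*(-30 - 77) = -98*(-107) = 10486)
U + F(-72) = 10486 + (160/9)/(-72) = 10486 + (160/9)*(-1/72) = 10486 - 20/81 = 849346/81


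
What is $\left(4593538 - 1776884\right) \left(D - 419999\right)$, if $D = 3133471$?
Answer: $7642911762688$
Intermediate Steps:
$\left(4593538 - 1776884\right) \left(D - 419999\right) = \left(4593538 - 1776884\right) \left(3133471 - 419999\right) = 2816654 \cdot 2713472 = 7642911762688$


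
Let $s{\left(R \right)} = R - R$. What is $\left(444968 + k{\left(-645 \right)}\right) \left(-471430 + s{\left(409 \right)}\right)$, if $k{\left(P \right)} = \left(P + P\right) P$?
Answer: $-602024595740$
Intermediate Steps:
$s{\left(R \right)} = 0$
$k{\left(P \right)} = 2 P^{2}$ ($k{\left(P \right)} = 2 P P = 2 P^{2}$)
$\left(444968 + k{\left(-645 \right)}\right) \left(-471430 + s{\left(409 \right)}\right) = \left(444968 + 2 \left(-645\right)^{2}\right) \left(-471430 + 0\right) = \left(444968 + 2 \cdot 416025\right) \left(-471430\right) = \left(444968 + 832050\right) \left(-471430\right) = 1277018 \left(-471430\right) = -602024595740$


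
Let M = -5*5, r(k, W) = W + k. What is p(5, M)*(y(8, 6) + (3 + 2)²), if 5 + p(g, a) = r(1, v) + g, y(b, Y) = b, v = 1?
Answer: 66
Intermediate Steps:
M = -25
p(g, a) = -3 + g (p(g, a) = -5 + ((1 + 1) + g) = -5 + (2 + g) = -3 + g)
p(5, M)*(y(8, 6) + (3 + 2)²) = (-3 + 5)*(8 + (3 + 2)²) = 2*(8 + 5²) = 2*(8 + 25) = 2*33 = 66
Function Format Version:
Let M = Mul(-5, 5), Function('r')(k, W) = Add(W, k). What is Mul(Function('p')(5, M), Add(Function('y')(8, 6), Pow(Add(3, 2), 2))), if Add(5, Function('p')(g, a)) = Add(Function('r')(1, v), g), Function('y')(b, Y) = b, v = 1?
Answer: 66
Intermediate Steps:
M = -25
Function('p')(g, a) = Add(-3, g) (Function('p')(g, a) = Add(-5, Add(Add(1, 1), g)) = Add(-5, Add(2, g)) = Add(-3, g))
Mul(Function('p')(5, M), Add(Function('y')(8, 6), Pow(Add(3, 2), 2))) = Mul(Add(-3, 5), Add(8, Pow(Add(3, 2), 2))) = Mul(2, Add(8, Pow(5, 2))) = Mul(2, Add(8, 25)) = Mul(2, 33) = 66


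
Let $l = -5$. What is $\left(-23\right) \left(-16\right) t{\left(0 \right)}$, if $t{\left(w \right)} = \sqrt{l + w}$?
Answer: $368 i \sqrt{5} \approx 822.87 i$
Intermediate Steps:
$t{\left(w \right)} = \sqrt{-5 + w}$
$\left(-23\right) \left(-16\right) t{\left(0 \right)} = \left(-23\right) \left(-16\right) \sqrt{-5 + 0} = 368 \sqrt{-5} = 368 i \sqrt{5}$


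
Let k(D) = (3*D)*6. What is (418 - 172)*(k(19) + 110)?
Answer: 111192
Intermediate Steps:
k(D) = 18*D
(418 - 172)*(k(19) + 110) = (418 - 172)*(18*19 + 110) = 246*(342 + 110) = 246*452 = 111192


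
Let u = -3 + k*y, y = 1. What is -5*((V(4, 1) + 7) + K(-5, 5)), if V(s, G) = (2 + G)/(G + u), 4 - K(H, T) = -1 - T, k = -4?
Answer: -165/2 ≈ -82.500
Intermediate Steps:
u = -7 (u = -3 - 4*1 = -3 - 4 = -7)
K(H, T) = 5 + T (K(H, T) = 4 - (-1 - T) = 4 + (1 + T) = 5 + T)
V(s, G) = (2 + G)/(-7 + G) (V(s, G) = (2 + G)/(G - 7) = (2 + G)/(-7 + G))
-5*((V(4, 1) + 7) + K(-5, 5)) = -5*(((2 + 1)/(-7 + 1) + 7) + (5 + 5)) = -5*((3/(-6) + 7) + 10) = -5*((-⅙*3 + 7) + 10) = -5*((-½ + 7) + 10) = -5*(13/2 + 10) = -5*33/2 = -165/2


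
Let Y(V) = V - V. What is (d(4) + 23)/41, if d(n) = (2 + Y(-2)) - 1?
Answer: 24/41 ≈ 0.58537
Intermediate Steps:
Y(V) = 0
d(n) = 1 (d(n) = (2 + 0) - 1 = 2 - 1 = 1)
(d(4) + 23)/41 = (1 + 23)/41 = 24*(1/41) = 24/41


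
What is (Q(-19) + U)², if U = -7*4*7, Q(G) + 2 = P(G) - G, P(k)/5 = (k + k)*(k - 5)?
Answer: 19193161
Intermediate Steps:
P(k) = 10*k*(-5 + k) (P(k) = 5*((k + k)*(k - 5)) = 5*((2*k)*(-5 + k)) = 5*(2*k*(-5 + k)) = 10*k*(-5 + k))
Q(G) = -2 - G + 10*G*(-5 + G) (Q(G) = -2 + (10*G*(-5 + G) - G) = -2 + (-G + 10*G*(-5 + G)) = -2 - G + 10*G*(-5 + G))
U = -196 (U = -28*7 = -196)
(Q(-19) + U)² = ((-2 - 1*(-19) + 10*(-19)*(-5 - 19)) - 196)² = ((-2 + 19 + 10*(-19)*(-24)) - 196)² = ((-2 + 19 + 4560) - 196)² = (4577 - 196)² = 4381² = 19193161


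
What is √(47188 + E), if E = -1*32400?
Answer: 2*√3697 ≈ 121.61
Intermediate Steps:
E = -32400
√(47188 + E) = √(47188 - 32400) = √14788 = 2*√3697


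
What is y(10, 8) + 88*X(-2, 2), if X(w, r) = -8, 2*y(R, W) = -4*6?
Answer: -716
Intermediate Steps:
y(R, W) = -12 (y(R, W) = (-4*6)/2 = (½)*(-24) = -12)
y(10, 8) + 88*X(-2, 2) = -12 + 88*(-8) = -12 - 704 = -716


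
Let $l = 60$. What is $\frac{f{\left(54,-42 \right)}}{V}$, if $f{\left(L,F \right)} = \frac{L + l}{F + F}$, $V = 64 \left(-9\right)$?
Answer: $\frac{19}{8064} \approx 0.0023561$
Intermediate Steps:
$V = -576$
$f{\left(L,F \right)} = \frac{60 + L}{2 F}$ ($f{\left(L,F \right)} = \frac{L + 60}{F + F} = \frac{60 + L}{2 F}$)
$\frac{f{\left(54,-42 \right)}}{V} = \frac{\frac{1}{2} \frac{1}{-42} \left(60 + 54\right)}{-576} = \frac{1}{2} \left(- \frac{1}{42}\right) 114 \left(- \frac{1}{576}\right) = \left(- \frac{19}{14}\right) \left(- \frac{1}{576}\right) = \frac{19}{8064}$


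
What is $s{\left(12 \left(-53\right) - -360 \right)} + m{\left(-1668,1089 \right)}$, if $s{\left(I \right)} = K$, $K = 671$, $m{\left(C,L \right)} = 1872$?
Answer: $2543$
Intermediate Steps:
$s{\left(I \right)} = 671$
$s{\left(12 \left(-53\right) - -360 \right)} + m{\left(-1668,1089 \right)} = 671 + 1872 = 2543$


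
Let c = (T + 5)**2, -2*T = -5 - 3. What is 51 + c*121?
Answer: 9852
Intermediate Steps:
T = 4 (T = -(-5 - 3)/2 = -1/2*(-8) = 4)
c = 81 (c = (4 + 5)**2 = 9**2 = 81)
51 + c*121 = 51 + 81*121 = 51 + 9801 = 9852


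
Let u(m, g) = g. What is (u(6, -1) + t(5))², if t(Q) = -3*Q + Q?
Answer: 121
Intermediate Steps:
t(Q) = -2*Q
(u(6, -1) + t(5))² = (-1 - 2*5)² = (-1 - 10)² = (-11)² = 121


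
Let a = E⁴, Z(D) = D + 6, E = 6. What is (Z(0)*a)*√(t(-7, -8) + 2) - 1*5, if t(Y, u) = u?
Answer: -5 + 7776*I*√6 ≈ -5.0 + 19047.0*I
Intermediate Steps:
Z(D) = 6 + D
a = 1296 (a = 6⁴ = 1296)
(Z(0)*a)*√(t(-7, -8) + 2) - 1*5 = ((6 + 0)*1296)*√(-8 + 2) - 1*5 = (6*1296)*√(-6) - 5 = 7776*(I*√6) - 5 = 7776*I*√6 - 5 = -5 + 7776*I*√6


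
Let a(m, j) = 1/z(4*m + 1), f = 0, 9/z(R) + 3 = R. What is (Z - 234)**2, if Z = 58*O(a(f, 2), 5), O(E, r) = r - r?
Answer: 54756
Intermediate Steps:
z(R) = 9/(-3 + R)
a(m, j) = -2/9 + 4*m/9 (a(m, j) = 1/(9/(-3 + (4*m + 1))) = 1/(9/(-3 + (1 + 4*m))) = 1/(9/(-2 + 4*m)) = -2/9 + 4*m/9)
O(E, r) = 0
Z = 0 (Z = 58*0 = 0)
(Z - 234)**2 = (0 - 234)**2 = (-234)**2 = 54756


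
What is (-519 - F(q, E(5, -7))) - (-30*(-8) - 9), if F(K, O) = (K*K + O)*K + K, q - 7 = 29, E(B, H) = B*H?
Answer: -46182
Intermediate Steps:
q = 36 (q = 7 + 29 = 36)
F(K, O) = K + K*(O + K²) (F(K, O) = (K² + O)*K + K = (O + K²)*K + K = K*(O + K²) + K = K + K*(O + K²))
(-519 - F(q, E(5, -7))) - (-30*(-8) - 9) = (-519 - 36*(1 + 5*(-7) + 36²)) - (-30*(-8) - 9) = (-519 - 36*(1 - 35 + 1296)) - (240 - 9) = (-519 - 36*1262) - 1*231 = (-519 - 1*45432) - 231 = (-519 - 45432) - 231 = -45951 - 231 = -46182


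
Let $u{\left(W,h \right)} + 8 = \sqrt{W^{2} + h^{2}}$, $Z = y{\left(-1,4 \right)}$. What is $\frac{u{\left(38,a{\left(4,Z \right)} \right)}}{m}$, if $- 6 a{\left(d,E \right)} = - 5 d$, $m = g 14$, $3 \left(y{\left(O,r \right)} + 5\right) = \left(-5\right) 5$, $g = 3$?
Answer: $- \frac{4}{21} + \frac{\sqrt{3274}}{63} \approx 0.71776$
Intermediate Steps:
$y{\left(O,r \right)} = - \frac{40}{3}$ ($y{\left(O,r \right)} = -5 + \frac{\left(-5\right) 5}{3} = -5 + \frac{1}{3} \left(-25\right) = -5 - \frac{25}{3} = - \frac{40}{3}$)
$Z = - \frac{40}{3} \approx -13.333$
$m = 42$ ($m = 3 \cdot 14 = 42$)
$a{\left(d,E \right)} = \frac{5 d}{6}$ ($a{\left(d,E \right)} = - \frac{\left(-5\right) d}{6} = \frac{5 d}{6}$)
$u{\left(W,h \right)} = -8 + \sqrt{W^{2} + h^{2}}$
$\frac{u{\left(38,a{\left(4,Z \right)} \right)}}{m} = \frac{-8 + \sqrt{38^{2} + \left(\frac{5}{6} \cdot 4\right)^{2}}}{42} = \left(-8 + \sqrt{1444 + \left(\frac{10}{3}\right)^{2}}\right) \frac{1}{42} = \left(-8 + \sqrt{1444 + \frac{100}{9}}\right) \frac{1}{42} = \left(-8 + \sqrt{\frac{13096}{9}}\right) \frac{1}{42} = \left(-8 + \frac{2 \sqrt{3274}}{3}\right) \frac{1}{42} = - \frac{4}{21} + \frac{\sqrt{3274}}{63}$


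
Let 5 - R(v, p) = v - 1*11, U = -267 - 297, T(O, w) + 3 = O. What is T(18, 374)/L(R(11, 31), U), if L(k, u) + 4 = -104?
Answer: -5/36 ≈ -0.13889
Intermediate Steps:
T(O, w) = -3 + O
U = -564
R(v, p) = 16 - v (R(v, p) = 5 - (v - 1*11) = 5 - (v - 11) = 5 - (-11 + v) = 5 + (11 - v) = 16 - v)
L(k, u) = -108 (L(k, u) = -4 - 104 = -108)
T(18, 374)/L(R(11, 31), U) = (-3 + 18)/(-108) = 15*(-1/108) = -5/36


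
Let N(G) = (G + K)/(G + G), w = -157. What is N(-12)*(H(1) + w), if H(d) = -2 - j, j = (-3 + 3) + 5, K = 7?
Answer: -205/6 ≈ -34.167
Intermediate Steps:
j = 5 (j = 0 + 5 = 5)
N(G) = (7 + G)/(2*G) (N(G) = (G + 7)/(G + G) = (7 + G)/((2*G)) = (7 + G)*(1/(2*G)) = (7 + G)/(2*G))
H(d) = -7 (H(d) = -2 - 1*5 = -2 - 5 = -7)
N(-12)*(H(1) + w) = ((½)*(7 - 12)/(-12))*(-7 - 157) = ((½)*(-1/12)*(-5))*(-164) = (5/24)*(-164) = -205/6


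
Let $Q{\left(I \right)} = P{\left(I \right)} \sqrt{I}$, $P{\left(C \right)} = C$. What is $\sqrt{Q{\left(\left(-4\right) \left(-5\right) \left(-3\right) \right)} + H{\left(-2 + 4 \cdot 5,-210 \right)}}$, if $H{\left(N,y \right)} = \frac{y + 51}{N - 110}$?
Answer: $\frac{\sqrt{3657 - 253920 i \sqrt{15}}}{46} \approx 15.272 - 15.216 i$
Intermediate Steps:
$H{\left(N,y \right)} = \frac{51 + y}{-110 + N}$
$Q{\left(I \right)} = I^{\frac{3}{2}}$ ($Q{\left(I \right)} = I \sqrt{I} = I^{\frac{3}{2}}$)
$\sqrt{Q{\left(\left(-4\right) \left(-5\right) \left(-3\right) \right)} + H{\left(-2 + 4 \cdot 5,-210 \right)}} = \sqrt{\left(\left(-4\right) \left(-5\right) \left(-3\right)\right)^{\frac{3}{2}} + \frac{51 - 210}{-110 + \left(-2 + 4 \cdot 5\right)}} = \sqrt{\left(20 \left(-3\right)\right)^{\frac{3}{2}} + \frac{1}{-110 + \left(-2 + 20\right)} \left(-159\right)} = \sqrt{\left(-60\right)^{\frac{3}{2}} + \frac{1}{-110 + 18} \left(-159\right)} = \sqrt{- 120 i \sqrt{15} + \frac{1}{-92} \left(-159\right)} = \sqrt{- 120 i \sqrt{15} - - \frac{159}{92}} = \sqrt{- 120 i \sqrt{15} + \frac{159}{92}} = \sqrt{\frac{159}{92} - 120 i \sqrt{15}}$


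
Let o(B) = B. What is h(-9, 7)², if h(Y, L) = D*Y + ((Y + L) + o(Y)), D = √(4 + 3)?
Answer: 688 + 198*√7 ≈ 1211.9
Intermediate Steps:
D = √7 ≈ 2.6458
h(Y, L) = L + 2*Y + Y*√7 (h(Y, L) = √7*Y + ((Y + L) + Y) = Y*√7 + ((L + Y) + Y) = Y*√7 + (L + 2*Y) = L + 2*Y + Y*√7)
h(-9, 7)² = (7 + 2*(-9) - 9*√7)² = (7 - 18 - 9*√7)² = (-11 - 9*√7)²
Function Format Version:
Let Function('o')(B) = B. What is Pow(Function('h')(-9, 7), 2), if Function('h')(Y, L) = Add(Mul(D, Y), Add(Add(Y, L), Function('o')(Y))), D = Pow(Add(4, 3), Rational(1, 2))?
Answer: Add(688, Mul(198, Pow(7, Rational(1, 2)))) ≈ 1211.9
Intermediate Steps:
D = Pow(7, Rational(1, 2)) ≈ 2.6458
Function('h')(Y, L) = Add(L, Mul(2, Y), Mul(Y, Pow(7, Rational(1, 2)))) (Function('h')(Y, L) = Add(Mul(Pow(7, Rational(1, 2)), Y), Add(Add(Y, L), Y)) = Add(Mul(Y, Pow(7, Rational(1, 2))), Add(Add(L, Y), Y)) = Add(Mul(Y, Pow(7, Rational(1, 2))), Add(L, Mul(2, Y))) = Add(L, Mul(2, Y), Mul(Y, Pow(7, Rational(1, 2)))))
Pow(Function('h')(-9, 7), 2) = Pow(Add(7, Mul(2, -9), Mul(-9, Pow(7, Rational(1, 2)))), 2) = Pow(Add(7, -18, Mul(-9, Pow(7, Rational(1, 2)))), 2) = Pow(Add(-11, Mul(-9, Pow(7, Rational(1, 2)))), 2)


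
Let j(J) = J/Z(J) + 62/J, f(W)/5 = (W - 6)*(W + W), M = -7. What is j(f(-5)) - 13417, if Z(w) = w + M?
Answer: -2003325442/149325 ≈ -13416.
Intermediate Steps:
f(W) = 10*W*(-6 + W) (f(W) = 5*((W - 6)*(W + W)) = 5*((-6 + W)*(2*W)) = 5*(2*W*(-6 + W)) = 10*W*(-6 + W))
Z(w) = -7 + w (Z(w) = w - 7 = -7 + w)
j(J) = 62/J + J/(-7 + J) (j(J) = J/(-7 + J) + 62/J = 62/J + J/(-7 + J))
j(f(-5)) - 13417 = (62/((10*(-5)*(-6 - 5))) + (10*(-5)*(-6 - 5))/(-7 + 10*(-5)*(-6 - 5))) - 13417 = (62/((10*(-5)*(-11))) + (10*(-5)*(-11))/(-7 + 10*(-5)*(-11))) - 13417 = (62/550 + 550/(-7 + 550)) - 13417 = (62*(1/550) + 550/543) - 13417 = (31/275 + 550*(1/543)) - 13417 = (31/275 + 550/543) - 13417 = 168083/149325 - 13417 = -2003325442/149325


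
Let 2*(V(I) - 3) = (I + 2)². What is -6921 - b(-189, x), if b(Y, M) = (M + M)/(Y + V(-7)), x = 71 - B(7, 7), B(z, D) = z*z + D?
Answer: -2401527/347 ≈ -6920.8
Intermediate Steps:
B(z, D) = D + z² (B(z, D) = z² + D = D + z²)
V(I) = 3 + (2 + I)²/2 (V(I) = 3 + (I + 2)²/2 = 3 + (2 + I)²/2)
x = 15 (x = 71 - (7 + 7²) = 71 - (7 + 49) = 71 - 1*56 = 71 - 56 = 15)
b(Y, M) = 2*M/(31/2 + Y) (b(Y, M) = (M + M)/(Y + (3 + (2 - 7)²/2)) = (2*M)/(Y + (3 + (½)*(-5)²)) = (2*M)/(Y + (3 + (½)*25)) = (2*M)/(Y + (3 + 25/2)) = (2*M)/(Y + 31/2) = (2*M)/(31/2 + Y) = 2*M/(31/2 + Y))
-6921 - b(-189, x) = -6921 - 4*15/(31 + 2*(-189)) = -6921 - 4*15/(31 - 378) = -6921 - 4*15/(-347) = -6921 - 4*15*(-1)/347 = -6921 - 1*(-60/347) = -6921 + 60/347 = -2401527/347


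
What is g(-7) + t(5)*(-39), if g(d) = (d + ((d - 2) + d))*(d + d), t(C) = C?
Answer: 127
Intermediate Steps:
g(d) = 2*d*(-2 + 3*d) (g(d) = (d + ((-2 + d) + d))*(2*d) = (d + (-2 + 2*d))*(2*d) = (-2 + 3*d)*(2*d) = 2*d*(-2 + 3*d))
g(-7) + t(5)*(-39) = 2*(-7)*(-2 + 3*(-7)) + 5*(-39) = 2*(-7)*(-2 - 21) - 195 = 2*(-7)*(-23) - 195 = 322 - 195 = 127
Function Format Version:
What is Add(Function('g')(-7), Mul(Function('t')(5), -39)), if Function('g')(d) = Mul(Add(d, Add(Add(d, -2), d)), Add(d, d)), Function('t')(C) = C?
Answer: 127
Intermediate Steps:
Function('g')(d) = Mul(2, d, Add(-2, Mul(3, d))) (Function('g')(d) = Mul(Add(d, Add(Add(-2, d), d)), Mul(2, d)) = Mul(Add(d, Add(-2, Mul(2, d))), Mul(2, d)) = Mul(Add(-2, Mul(3, d)), Mul(2, d)) = Mul(2, d, Add(-2, Mul(3, d))))
Add(Function('g')(-7), Mul(Function('t')(5), -39)) = Add(Mul(2, -7, Add(-2, Mul(3, -7))), Mul(5, -39)) = Add(Mul(2, -7, Add(-2, -21)), -195) = Add(Mul(2, -7, -23), -195) = Add(322, -195) = 127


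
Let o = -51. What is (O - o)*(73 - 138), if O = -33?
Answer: -1170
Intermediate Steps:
(O - o)*(73 - 138) = (-33 - 1*(-51))*(73 - 138) = (-33 + 51)*(-65) = 18*(-65) = -1170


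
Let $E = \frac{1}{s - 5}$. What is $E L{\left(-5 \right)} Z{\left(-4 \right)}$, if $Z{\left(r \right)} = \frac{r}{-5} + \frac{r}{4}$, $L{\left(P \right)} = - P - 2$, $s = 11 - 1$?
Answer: $- \frac{3}{25} \approx -0.12$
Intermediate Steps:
$s = 10$ ($s = 11 - 1 = 10$)
$L{\left(P \right)} = -2 - P$
$Z{\left(r \right)} = \frac{r}{20}$ ($Z{\left(r \right)} = r \left(- \frac{1}{5}\right) + r \frac{1}{4} = - \frac{r}{5} + \frac{r}{4} = \frac{r}{20}$)
$E = \frac{1}{5}$ ($E = \frac{1}{10 - 5} = \frac{1}{5} \approx 0.2$)
$E L{\left(-5 \right)} Z{\left(-4 \right)} = \frac{-2 - -5}{5} \cdot \frac{1}{20} \left(-4\right) = \frac{-2 + 5}{5} \left(- \frac{1}{5}\right) = \frac{1}{5} \cdot 3 \left(- \frac{1}{5}\right) = \frac{3}{5} \left(- \frac{1}{5}\right) = - \frac{3}{25}$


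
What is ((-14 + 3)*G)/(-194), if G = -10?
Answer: -55/97 ≈ -0.56701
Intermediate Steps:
((-14 + 3)*G)/(-194) = ((-14 + 3)*(-10))/(-194) = -11*(-10)*(-1/194) = 110*(-1/194) = -55/97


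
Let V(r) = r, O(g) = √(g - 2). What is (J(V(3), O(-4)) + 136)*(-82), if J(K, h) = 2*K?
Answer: -11644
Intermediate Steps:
O(g) = √(-2 + g)
(J(V(3), O(-4)) + 136)*(-82) = (2*3 + 136)*(-82) = (6 + 136)*(-82) = 142*(-82) = -11644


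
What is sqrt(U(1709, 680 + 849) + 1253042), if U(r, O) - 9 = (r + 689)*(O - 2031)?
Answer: sqrt(49255) ≈ 221.93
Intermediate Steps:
U(r, O) = 9 + (-2031 + O)*(689 + r) (U(r, O) = 9 + (r + 689)*(O - 2031) = 9 + (689 + r)*(-2031 + O) = 9 + (-2031 + O)*(689 + r))
sqrt(U(1709, 680 + 849) + 1253042) = sqrt((-1399350 - 2031*1709 + 689*(680 + 849) + (680 + 849)*1709) + 1253042) = sqrt((-1399350 - 3470979 + 689*1529 + 1529*1709) + 1253042) = sqrt((-1399350 - 3470979 + 1053481 + 2613061) + 1253042) = sqrt(-1203787 + 1253042) = sqrt(49255)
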